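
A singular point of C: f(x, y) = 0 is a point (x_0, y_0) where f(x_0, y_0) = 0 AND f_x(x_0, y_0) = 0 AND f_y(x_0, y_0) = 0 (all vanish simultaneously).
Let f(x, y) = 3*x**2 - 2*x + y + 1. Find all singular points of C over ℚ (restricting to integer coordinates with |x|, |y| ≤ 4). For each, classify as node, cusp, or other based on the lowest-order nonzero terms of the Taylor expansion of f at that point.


No singular points in the scanned grid; C is smooth there.

Compute partial derivatives:
  f_x = 6*x - 2.
  f_y = 1.
f_y = 1 is a nonzero constant, so f_y never vanishes: no point (x, y) can satisfy f = f_x = f_y = 0. In particular no (x, y) ∈ {−4, ..., 4}² is singular; the curve is smooth.


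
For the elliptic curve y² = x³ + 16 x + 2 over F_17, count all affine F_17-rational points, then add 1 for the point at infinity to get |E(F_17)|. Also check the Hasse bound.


Affine points = {(0, 6), (0, 11), (1, 6), (1, 11), (2, 5), (2, 12), (3, 3), (3, 14), (6, 5), (6, 12), (7, 7), (7, 10), (8, 8), (8, 9), (9, 5), (9, 12), (11, 8), (11, 9), (12, 1), (12, 16), (15, 8), (15, 9), (16, 6), (16, 11)}; affine count = 24; |E(F_17)| = 25.

Discriminant check: Δ ∝ 4a³ + 27b² = 4·16³ + 27·2² = 4·4096 + 27·4 ≡ 2 (mod 17). Nonzero ⇒ E is nonsingular.
For each x ∈ F_17, compute rhs = x³ + 16·x + 2 mod 17, then count y ∈ F_17 with y² ≡ rhs.
  x = 0: rhs = 2, matching y values: 6, 11 (2 points).
  x = 1: rhs = 2, matching y values: 6, 11 (2 points).
  x = 2: rhs = 8, matching y values: 5, 12 (2 points).
  x = 3: rhs = 9, matching y values: 3, 14 (2 points).
  x = 4: rhs = 11, matching y values: none (0 points).
  x = 5: rhs = 3, matching y values: none (0 points).
  x = 6: rhs = 8, matching y values: 5, 12 (2 points).
  x = 7: rhs = 15, matching y values: 7, 10 (2 points).
  x = 8: rhs = 13, matching y values: 8, 9 (2 points).
  x = 9: rhs = 8, matching y values: 5, 12 (2 points).
  x = 10: rhs = 6, matching y values: none (0 points).
  x = 11: rhs = 13, matching y values: 8, 9 (2 points).
  x = 12: rhs = 1, matching y values: 1, 16 (2 points).
  x = 13: rhs = 10, matching y values: none (0 points).
  x = 14: rhs = 12, matching y values: none (0 points).
  x = 15: rhs = 13, matching y values: 8, 9 (2 points).
  x = 16: rhs = 2, matching y values: 6, 11 (2 points).
Total affine count: 24.
Full point count |E(F_17)| = 24 + 1 = 25.
Hasse bound: |25 − (17+1)| = |7| = 7 ≤ 2√17 ≈ 8.2462 ✓.


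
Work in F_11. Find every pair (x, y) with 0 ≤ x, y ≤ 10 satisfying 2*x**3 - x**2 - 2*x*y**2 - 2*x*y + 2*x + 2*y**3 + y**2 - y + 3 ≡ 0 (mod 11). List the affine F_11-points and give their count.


Affine F_11-points: {(0, 4), (3, 1), (3, 6), (4, 8), (5, 1), (6, 8), (7, 6), (7, 8), (7, 9), (8, 0), (8, 3), (8, 10), (9, 1)}; count = 13.

For each of the 121 pairs (x, y) ∈ F_11², evaluate f(x, y) mod 11. Record the zeros.
  x = 0: [0↦3, 1↦5, 2↦10, 3↦8, 4↦0, 5↦9, 6↦3, 7↦5, 8↦5, 9↦4, 10↦3]  zeros at y ∈ {4}
  x = 1: [0↦6, 1↦4, 2↦1, 3↦9, 4↦7, 5↦7, 6↦10, 7↦6, 8↦7, 9↦3, 10↦6]  zeros at y ∈ ∅
  x = 2: [0↦8, 1↦2, 2↦2, 3↦9, 4↦2, 5↦4, 6↦5, 7↦6, 8↦8, 9↦1, 10↦8]  zeros at y ∈ ∅
  x = 3: [0↦10, 1↦0, 2↦3, 3↦9, 4↦8, 5↦1, 6↦0, 7↦6, 8↦9, 9↦10, 10↦10]  zeros at y ∈ {1, 6}
  x = 4: [0↦2, 1↦10, 2↦5, 3↦10, 4↦4, 5↦10, 6↦7, 7↦7, 8↦0, 9↦9, 10↦2]  zeros at y ∈ {8}
  x = 5: [0↦7, 1↦0, 2↦9, 3↦2, 4↦2, 5↦10, 6↦5, 7↦10, 8↦4, 9↦10, 10↦7]  zeros at y ∈ {1}
  x = 6: [0↦4, 1↦4, 2↦5, 3↦8, 4↦3, 5↦2, 6↦6, 7↦5, 8↦0, 9↦3, 10↦4]  zeros at y ∈ {8}
  x = 7: [0↦5, 1↦1, 2↦5, 3↦7, 4↦8, 5↦9, 6↦0, 7↦4, 8↦0, 9↦0, 10↦5]  zeros at y ∈ {6, 8, 9}
  x = 8: [0↦0, 1↦3, 2↦10, 3↦0, 4↦7, 5↦10, 6↦10, 7↦8, 8↦5, 9↦2, 10↦0]  zeros at y ∈ {0, 3, 10}
  x = 9: [0↦1, 1↦0, 2↦10, 3↦10, 4↦1, 5↦6, 6↦4, 7↦7, 8↦5, 9↦10, 10↦1]  zeros at y ∈ {1}
  x = 10: [0↦9, 1↦4, 2↦6, 3↦5, 4↦2, 5↦9, 6↦5, 7↦2, 8↦1, 9↦3, 10↦9]  zeros at y ∈ ∅
Collecting zeros: affine points = {(0, 4), (3, 1), (3, 6), (4, 8), (5, 1), (6, 8), (7, 6), (7, 8), (7, 9), (8, 0), (8, 3), (8, 10), (9, 1)}.
Total count |C(F_11)_aff| = 13.


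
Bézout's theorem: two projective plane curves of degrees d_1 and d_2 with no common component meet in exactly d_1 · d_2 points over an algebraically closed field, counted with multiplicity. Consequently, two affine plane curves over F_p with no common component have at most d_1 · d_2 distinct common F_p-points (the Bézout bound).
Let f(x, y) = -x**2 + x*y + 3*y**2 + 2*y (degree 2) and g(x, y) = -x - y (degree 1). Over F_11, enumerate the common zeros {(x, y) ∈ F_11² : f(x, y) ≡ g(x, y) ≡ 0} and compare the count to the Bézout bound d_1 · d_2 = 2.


Common zeros: {(0, 0), (2, 9)}; count = 2; Bézout bound = 2.

deg(f) = 2, deg(g) = 1, so Bézout bound = 2.
Scan x ∈ F_11. For each x, list the y ∈ F_11 with f(x, y) ≡ 0 and those with g(x, y) ≡ 0 (mod 11); the common zeros in that column are the intersection.
  x = 0: f ≡ 0 at y ∈ {0, 3}; g ≡ 0 at y ∈ {0}; common: {0}.
  x = 1: f ≡ 0 at y ∈ ∅; g ≡ 0 at y ∈ {10}; common: ∅.
  x = 2: f ≡ 0 at y ∈ {8, 9}; g ≡ 0 at y ∈ {9}; common: {9}.
  x = 3: f ≡ 0 at y ∈ {3, 10}; g ≡ 0 at y ∈ {8}; common: ∅.
  x = 4: f ≡ 0 at y ∈ ∅; g ≡ 0 at y ∈ {7}; common: ∅.
  x = 5: f ≡ 0 at y ∈ ∅; g ≡ 0 at y ∈ {6}; common: ∅.
  x = 6: f ≡ 0 at y ∈ {4, 8}; g ≡ 0 at y ∈ {5}; common: ∅.
  x = 7: f ≡ 0 at y ∈ {9, 10}; g ≡ 0 at y ∈ {4}; common: ∅.
  x = 8: f ≡ 0 at y ∈ ∅; g ≡ 0 at y ∈ {3}; common: ∅.
  x = 9: f ≡ 0 at y ∈ {4, 7}; g ≡ 0 at y ∈ {2}; common: ∅.
  x = 10: f ≡ 0 at y ∈ ∅; g ≡ 0 at y ∈ {1}; common: ∅.
Collecting: common zeros = {(0, 0), (2, 9)}, so the count is 2.
Comparison with the Bézout bound: 2 ≤ 2 = deg(f)·deg(g), as expected for curves with no common component (the bound is attained).


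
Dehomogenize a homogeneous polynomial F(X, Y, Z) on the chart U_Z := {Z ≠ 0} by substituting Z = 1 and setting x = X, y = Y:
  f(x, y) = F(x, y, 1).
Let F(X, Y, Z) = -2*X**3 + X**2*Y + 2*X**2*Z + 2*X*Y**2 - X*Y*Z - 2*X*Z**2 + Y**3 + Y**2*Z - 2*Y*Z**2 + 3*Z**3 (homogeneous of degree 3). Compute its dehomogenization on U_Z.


f(x, y) = -2*x**3 + x**2*y + 2*x**2 + 2*x*y**2 - x*y - 2*x + y**3 + y**2 - 2*y + 3

On U_Z we set Z = 1. Each monomial c·X^i·Y^j·Z^k in F becomes c·x^i·y^j·1^k = c·x^i·y^j.
Substituting Z = 1: F(X, Y, 1) = -2*x**3 + x**2*y + 2*x**2 + 2*x*y**2 - x*y - 2*x + y**3 + y**2 - 2*y + 3.
Note: deg(f) ≤ deg(F) = 3; strict inequality happens when F is divisible by Z (lost terms).


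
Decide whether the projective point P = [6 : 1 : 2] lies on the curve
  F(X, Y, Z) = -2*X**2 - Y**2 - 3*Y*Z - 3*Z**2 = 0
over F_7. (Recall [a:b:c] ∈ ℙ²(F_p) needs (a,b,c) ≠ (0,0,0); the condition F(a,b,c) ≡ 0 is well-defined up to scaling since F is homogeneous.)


F(6,1,2) ≡ 0 (mod 7); P is on the curve.

Evaluate F(6, 1, 2) term-by-term (mod 7).
  -2*X**2 ↦ -2·36·1·1 = -72
  -Y**2 ↦ -1·1·1·1 = -1
  -3*Y*Z ↦ -3·1·1·2 = -6
  -3*Z**2 ↦ -3·1·1·4 = -12
Sum: F(6, 1, 2) = (-72) + (-1) + (-6) + (-12) = -91.
Reducing mod 7: -91 ≡ 0 (mod 7).
Since F(a, b, c) ≡ 0 (mod 7), P lies on the curve.


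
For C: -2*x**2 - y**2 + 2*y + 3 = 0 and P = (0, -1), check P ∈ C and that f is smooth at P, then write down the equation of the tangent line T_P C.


Tangent line at P: 4*y + 4 = 0.

Step 1: f(0, -1) = 0, so P lies on C.
Step 2: partial derivatives
  f_x(x, y) = -4*x, f_y(x, y) = 2 - 2*y.
  f_x(P) = 0, f_y(P) = 4 (gradient nonzero, so P is smooth).
Step 3: tangent line at P: 0·(x − 0) + 4·(y − -1) = 0.
Expanding: 4*y + 4 = 0.


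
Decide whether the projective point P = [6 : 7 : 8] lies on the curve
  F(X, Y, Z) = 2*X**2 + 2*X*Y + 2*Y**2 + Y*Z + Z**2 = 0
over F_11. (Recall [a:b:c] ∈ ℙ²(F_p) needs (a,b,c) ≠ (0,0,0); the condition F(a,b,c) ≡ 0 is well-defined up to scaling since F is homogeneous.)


F(6,7,8) ≡ 0 (mod 11); P is on the curve.

Evaluate F(6, 7, 8) term-by-term (mod 11).
  2*X**2 ↦ 2·36·1·1 = 72
  2*X*Y ↦ 2·6·7·1 = 84
  2*Y**2 ↦ 2·1·49·1 = 98
  Y*Z ↦ 1·1·7·8 = 56
  Z**2 ↦ 1·1·1·64 = 64
Sum: F(6, 7, 8) = (72) + (84) + (98) + (56) + (64) = 374.
Reducing mod 11: 374 ≡ 0 (mod 11).
Since F(a, b, c) ≡ 0 (mod 11), P lies on the curve.


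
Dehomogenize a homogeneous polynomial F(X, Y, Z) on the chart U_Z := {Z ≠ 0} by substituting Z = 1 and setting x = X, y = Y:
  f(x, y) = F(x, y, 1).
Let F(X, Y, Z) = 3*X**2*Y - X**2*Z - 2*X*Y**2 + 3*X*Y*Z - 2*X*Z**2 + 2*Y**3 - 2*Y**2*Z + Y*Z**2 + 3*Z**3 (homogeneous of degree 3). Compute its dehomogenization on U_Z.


f(x, y) = 3*x**2*y - x**2 - 2*x*y**2 + 3*x*y - 2*x + 2*y**3 - 2*y**2 + y + 3

On U_Z we set Z = 1. Each monomial c·X^i·Y^j·Z^k in F becomes c·x^i·y^j·1^k = c·x^i·y^j.
Substituting Z = 1: F(X, Y, 1) = 3*x**2*y - x**2 - 2*x*y**2 + 3*x*y - 2*x + 2*y**3 - 2*y**2 + y + 3.
Note: deg(f) ≤ deg(F) = 3; strict inequality happens when F is divisible by Z (lost terms).


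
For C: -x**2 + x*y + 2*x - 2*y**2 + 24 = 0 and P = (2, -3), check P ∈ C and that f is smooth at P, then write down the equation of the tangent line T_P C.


Tangent line at P: -5*x + 14*y + 52 = 0.

Step 1: f(2, -3) = 0, so P lies on C.
Step 2: partial derivatives
  f_x(x, y) = -2*x + y + 2, f_y(x, y) = x - 4*y.
  f_x(P) = -5, f_y(P) = 14 (gradient nonzero, so P is smooth).
Step 3: tangent line at P: -5·(x − 2) + 14·(y − -3) = 0.
Expanding: -5*x + 14*y + 52 = 0.


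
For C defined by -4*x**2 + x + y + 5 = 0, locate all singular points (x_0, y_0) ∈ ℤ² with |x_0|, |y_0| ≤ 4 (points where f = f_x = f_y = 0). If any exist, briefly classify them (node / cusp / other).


No singular points in the scanned grid; C is smooth there.

Compute partial derivatives:
  f_x = 1 - 8*x.
  f_y = 1.
f_y = 1 is a nonzero constant, so f_y never vanishes: no point (x, y) can satisfy f = f_x = f_y = 0. In particular no (x, y) ∈ {−4, ..., 4}² is singular; the curve is smooth.


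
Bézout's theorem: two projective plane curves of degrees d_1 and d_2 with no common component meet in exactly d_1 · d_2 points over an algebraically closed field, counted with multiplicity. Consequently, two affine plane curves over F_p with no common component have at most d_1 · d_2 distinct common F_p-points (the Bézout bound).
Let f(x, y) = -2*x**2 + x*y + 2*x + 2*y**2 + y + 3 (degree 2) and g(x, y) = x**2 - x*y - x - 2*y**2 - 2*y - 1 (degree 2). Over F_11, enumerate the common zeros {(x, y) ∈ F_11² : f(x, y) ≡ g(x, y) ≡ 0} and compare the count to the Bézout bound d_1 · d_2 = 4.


Common zeros: ∅; count = 0; Bézout bound = 4.

deg(f) = 2, deg(g) = 2, so Bézout bound = 4.
Scan x ∈ F_11. For each x, list the y ∈ F_11 with f(x, y) ≡ 0 and those with g(x, y) ≡ 0 (mod 11); the common zeros in that column are the intersection.
  x = 0: f ≡ 0 at y ∈ ∅; g ≡ 0 at y ∈ ∅; common: ∅.
  x = 1: f ≡ 0 at y ∈ ∅; g ≡ 0 at y ∈ {5, 10}; common: ∅.
  x = 2: f ≡ 0 at y ∈ ∅; g ≡ 0 at y ∈ ∅; common: ∅.
  x = 3: f ≡ 0 at y ∈ {10}; g ≡ 0 at y ∈ ∅; common: ∅.
  x = 4: f ≡ 0 at y ∈ ∅; g ≡ 0 at y ∈ {0, 8}; common: ∅.
  x = 5: f ≡ 0 at y ∈ ∅; g ≡ 0 at y ∈ {5, 8}; common: ∅.
  x = 6: f ≡ 0 at y ∈ ∅; g ≡ 0 at y ∈ ∅; common: ∅.
  x = 7: f ≡ 0 at y ∈ ∅; g ≡ 0 at y ∈ ∅; common: ∅.
  x = 8: f ≡ 0 at y ∈ ∅; g ≡ 0 at y ∈ {0, 6}; common: ∅.
  x = 9: f ≡ 0 at y ∈ ∅; g ≡ 0 at y ∈ ∅; common: ∅.
  x = 10: f ≡ 0 at y ∈ ∅; g ≡ 0 at y ∈ {6, 10}; common: ∅.
Collecting: common zeros = ∅, so the count is 0.
Comparison with the Bézout bound: 0 ≤ 4 = deg(f)·deg(g), as expected for curves with no common component (the affine F_11-count falls short of the bound because intersections may lie at infinity, over extension fields, or carry multiplicity).


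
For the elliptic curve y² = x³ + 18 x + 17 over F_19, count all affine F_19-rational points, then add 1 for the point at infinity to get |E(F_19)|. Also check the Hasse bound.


Affine points = {(0, 6), (0, 13), (1, 6), (1, 13), (2, 2), (2, 17), (4, 1), (4, 18), (5, 2), (5, 17), (7, 7), (7, 12), (10, 0), (11, 8), (11, 11), (12, 2), (12, 17), (13, 4), (13, 15), (14, 7), (14, 12), (17, 7), (17, 12), (18, 6), (18, 13)}; affine count = 25; |E(F_19)| = 26.

Discriminant check: Δ ∝ 4a³ + 27b² = 4·18³ + 27·17² = 4·5832 + 27·289 ≡ 9 (mod 19). Nonzero ⇒ E is nonsingular.
For each x ∈ F_19, compute rhs = x³ + 18·x + 17 mod 19, then count y ∈ F_19 with y² ≡ rhs.
  x = 0: rhs = 17, matching y values: 6, 13 (2 points).
  x = 1: rhs = 17, matching y values: 6, 13 (2 points).
  x = 2: rhs = 4, matching y values: 2, 17 (2 points).
  x = 3: rhs = 3, matching y values: none (0 points).
  x = 4: rhs = 1, matching y values: 1, 18 (2 points).
  x = 5: rhs = 4, matching y values: 2, 17 (2 points).
  x = 6: rhs = 18, matching y values: none (0 points).
  x = 7: rhs = 11, matching y values: 7, 12 (2 points).
  x = 8: rhs = 8, matching y values: none (0 points).
  x = 9: rhs = 15, matching y values: none (0 points).
  x = 10: rhs = 0, matching y values: 0 (1 points).
  x = 11: rhs = 7, matching y values: 8, 11 (2 points).
  x = 12: rhs = 4, matching y values: 2, 17 (2 points).
  x = 13: rhs = 16, matching y values: 4, 15 (2 points).
  x = 14: rhs = 11, matching y values: 7, 12 (2 points).
  x = 15: rhs = 14, matching y values: none (0 points).
  x = 16: rhs = 12, matching y values: none (0 points).
  x = 17: rhs = 11, matching y values: 7, 12 (2 points).
  x = 18: rhs = 17, matching y values: 6, 13 (2 points).
Total affine count: 25.
Full point count |E(F_19)| = 25 + 1 = 26.
Hasse bound: |26 − (19+1)| = |6| = 6 ≤ 2√19 ≈ 8.7178 ✓.


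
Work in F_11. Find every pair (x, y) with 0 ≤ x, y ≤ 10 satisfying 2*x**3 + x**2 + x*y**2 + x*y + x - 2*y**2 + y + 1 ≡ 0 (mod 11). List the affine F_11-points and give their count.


Affine F_11-points: {(0, 1), (0, 5), (2, 7), (3, 3), (3, 4)}; count = 5.

For each of the 121 pairs (x, y) ∈ F_11², evaluate f(x, y) mod 11. Record the zeros.
  x = 0: [0↦1, 1↦0, 2↦6, 3↦8, 4↦6, 5↦0, 6↦1, 7↦9, 8↦2, 9↦2, 10↦9]  zeros at y ∈ {1, 5}
  x = 1: [0↦5, 1↦6, 2↦5, 3↦2, 4↦8, 5↦1, 6↦3, 7↦3, 8↦1, 9↦8, 10↦2]  zeros at y ∈ ∅
  x = 2: [0↦1, 1↦4, 2↦7, 3↦10, 4↦2, 5↦5, 6↦8, 7↦0, 8↦3, 9↦6, 10↦9]  zeros at y ∈ {7}
  x = 3: [0↦1, 1↦6, 2↦2, 3↦0, 4↦0, 5↦2, 6↦6, 7↦1, 8↦9, 9↦8, 10↦9]  zeros at y ∈ {3, 4}
  x = 4: [0↦6, 1↦2, 2↦2, 3↦6, 4↦3, 5↦4, 6↦9, 7↦7, 8↦9, 9↦4, 10↦3]  zeros at y ∈ ∅
  x = 5: [0↦6, 1↦4, 2↦8, 3↦7, 4↦1, 5↦1, 6↦7, 7↦8, 8↦4, 9↦6, 10↦3]  zeros at y ∈ ∅
  x = 6: [0↦2, 1↦2, 2↦10, 3↦4, 4↦6, 5↦5, 6↦1, 7↦5, 8↦6, 9↦4, 10↦10]  zeros at y ∈ ∅
  x = 7: [0↦6, 1↦8, 2↦9, 3↦9, 4↦8, 5↦6, 6↦3, 7↦10, 8↦5, 9↦10, 10↦3]  zeros at y ∈ ∅
  x = 8: [0↦8, 1↦1, 2↦6, 3↦1, 4↦8, 5↦5, 6↦3, 7↦2, 8↦2, 9↦3, 10↦5]  zeros at y ∈ ∅
  x = 9: [0↦9, 1↦4, 2↦2, 3↦3, 4↦7, 5↦3, 6↦2, 7↦4, 8↦9, 9↦6, 10↦6]  zeros at y ∈ ∅
  x = 10: [0↦10, 1↦7, 2↦9, 3↦5, 4↦6, 5↦1, 6↦1, 7↦6, 8↦5, 9↦9, 10↦7]  zeros at y ∈ ∅
Collecting zeros: affine points = {(0, 1), (0, 5), (2, 7), (3, 3), (3, 4)}.
Total count |C(F_11)_aff| = 5.


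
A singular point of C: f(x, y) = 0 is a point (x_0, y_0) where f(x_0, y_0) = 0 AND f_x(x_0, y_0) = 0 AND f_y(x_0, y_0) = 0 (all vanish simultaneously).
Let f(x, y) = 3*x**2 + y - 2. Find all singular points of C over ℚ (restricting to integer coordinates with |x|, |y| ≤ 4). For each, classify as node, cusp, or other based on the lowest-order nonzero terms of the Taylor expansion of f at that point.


No singular points in the scanned grid; C is smooth there.

Compute partial derivatives:
  f_x = 6*x.
  f_y = 1.
f_y = 1 is a nonzero constant, so f_y never vanishes: no point (x, y) can satisfy f = f_x = f_y = 0. In particular no (x, y) ∈ {−4, ..., 4}² is singular; the curve is smooth.


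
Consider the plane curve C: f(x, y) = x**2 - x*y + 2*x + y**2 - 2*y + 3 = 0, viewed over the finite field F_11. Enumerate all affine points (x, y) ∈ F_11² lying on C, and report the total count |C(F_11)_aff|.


Affine F_11-points: {(0, 4), (0, 9), (2, 0), (2, 4), (4, 1), (4, 5), (6, 1), (6, 7), (7, 0), (7, 9), (10, 5), (10, 7)}; count = 12.

For each of the 121 pairs (x, y) ∈ F_11², evaluate f(x, y) mod 11. Record the zeros.
  x = 0: [0↦3, 1↦2, 2↦3, 3↦6, 4↦0, 5↦7, 6↦5, 7↦5, 8↦7, 9↦0, 10↦6]  zeros at y ∈ {4, 9}
  x = 1: [0↦6, 1↦4, 2↦4, 3↦6, 4↦10, 5↦5, 6↦2, 7↦1, 8↦2, 9↦5, 10↦10]  zeros at y ∈ ∅
  x = 2: [0↦0, 1↦8, 2↦7, 3↦8, 4↦0, 5↦5, 6↦1, 7↦10, 8↦10, 9↦1, 10↦5]  zeros at y ∈ {0, 4}
  x = 3: [0↦7, 1↦3, 2↦1, 3↦1, 4↦3, 5↦7, 6↦2, 7↦10, 8↦9, 9↦10, 10↦2]  zeros at y ∈ ∅
  x = 4: [0↦5, 1↦0, 2↦8, 3↦7, 4↦8, 5↦0, 6↦5, 7↦1, 8↦10, 9↦10, 10↦1]  zeros at y ∈ {1, 5}
  x = 5: [0↦5, 1↦10, 2↦6, 3↦4, 4↦4, 5↦6, 6↦10, 7↦5, 8↦2, 9↦1, 10↦2]  zeros at y ∈ ∅
  x = 6: [0↦7, 1↦0, 2↦6, 3↦3, 4↦2, 5↦3, 6↦6, 7↦0, 8↦7, 9↦5, 10↦5]  zeros at y ∈ {1, 7}
  x = 7: [0↦0, 1↦3, 2↦8, 3↦4, 4↦2, 5↦2, 6↦4, 7↦8, 8↦3, 9↦0, 10↦10]  zeros at y ∈ {0, 9}
  x = 8: [0↦6, 1↦8, 2↦1, 3↦7, 4↦4, 5↦3, 6↦4, 7↦7, 8↦1, 9↦8, 10↦6]  zeros at y ∈ ∅
  x = 9: [0↦3, 1↦4, 2↦7, 3↦1, 4↦8, 5↦6, 6↦6, 7↦8, 8↦1, 9↦7, 10↦4]  zeros at y ∈ ∅
  x = 10: [0↦2, 1↦2, 2↦4, 3↦8, 4↦3, 5↦0, 6↦10, 7↦0, 8↦3, 9↦8, 10↦4]  zeros at y ∈ {5, 7}
Collecting zeros: affine points = {(0, 4), (0, 9), (2, 0), (2, 4), (4, 1), (4, 5), (6, 1), (6, 7), (7, 0), (7, 9), (10, 5), (10, 7)}.
Total count |C(F_11)_aff| = 12.


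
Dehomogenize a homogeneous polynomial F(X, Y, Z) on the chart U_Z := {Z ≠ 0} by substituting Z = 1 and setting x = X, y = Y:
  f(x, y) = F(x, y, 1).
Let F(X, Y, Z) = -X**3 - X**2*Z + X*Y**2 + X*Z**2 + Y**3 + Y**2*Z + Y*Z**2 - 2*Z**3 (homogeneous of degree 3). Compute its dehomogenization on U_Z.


f(x, y) = -x**3 - x**2 + x*y**2 + x + y**3 + y**2 + y - 2

On U_Z we set Z = 1. Each monomial c·X^i·Y^j·Z^k in F becomes c·x^i·y^j·1^k = c·x^i·y^j.
Substituting Z = 1: F(X, Y, 1) = -x**3 - x**2 + x*y**2 + x + y**3 + y**2 + y - 2.
Note: deg(f) ≤ deg(F) = 3; strict inequality happens when F is divisible by Z (lost terms).


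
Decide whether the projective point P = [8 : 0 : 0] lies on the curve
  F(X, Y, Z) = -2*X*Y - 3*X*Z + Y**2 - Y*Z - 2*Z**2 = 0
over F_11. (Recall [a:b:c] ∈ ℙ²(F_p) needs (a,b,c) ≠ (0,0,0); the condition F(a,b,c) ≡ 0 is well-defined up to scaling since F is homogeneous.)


F(8,0,0) ≡ 0 (mod 11); P is on the curve.

Evaluate F(8, 0, 0) term-by-term (mod 11).
  -2*X*Y ↦ -2·8·0·1 = 0
  -3*X*Z ↦ -3·8·1·0 = 0
  Y**2 ↦ 1·1·0·1 = 0
  -Y*Z ↦ -1·1·0·0 = 0
  -2*Z**2 ↦ -2·1·1·0 = 0
Sum: F(8, 0, 0) = (0) + (0) + (0) + (0) + (0) = 0.
Reducing mod 11: 0 ≡ 0 (mod 11).
Since F(a, b, c) ≡ 0 (mod 11), P lies on the curve.


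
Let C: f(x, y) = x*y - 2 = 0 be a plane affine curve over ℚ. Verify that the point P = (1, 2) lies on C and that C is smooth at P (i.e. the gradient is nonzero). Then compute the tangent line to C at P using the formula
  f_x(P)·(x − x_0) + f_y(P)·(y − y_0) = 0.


Tangent line at P: 2*x + y - 4 = 0.

Step 1: f(1, 2) = 0, so P lies on C.
Step 2: partial derivatives
  f_x(x, y) = y, f_y(x, y) = x.
  f_x(P) = 2, f_y(P) = 1 (gradient nonzero, so P is smooth).
Step 3: tangent line at P: 2·(x − 1) + 1·(y − 2) = 0.
Expanding: 2*x + y - 4 = 0.


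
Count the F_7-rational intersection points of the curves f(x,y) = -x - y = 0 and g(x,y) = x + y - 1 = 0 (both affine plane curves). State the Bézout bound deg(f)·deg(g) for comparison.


Common zeros: ∅; count = 0; Bézout bound = 1.

deg(f) = 1, deg(g) = 1, so Bézout bound = 1.
Scan x ∈ F_7. For each x, list the y ∈ F_7 with f(x, y) ≡ 0 and those with g(x, y) ≡ 0 (mod 7); the common zeros in that column are the intersection.
  x = 0: f ≡ 0 at y ∈ {0}; g ≡ 0 at y ∈ {1}; common: ∅.
  x = 1: f ≡ 0 at y ∈ {6}; g ≡ 0 at y ∈ {0}; common: ∅.
  x = 2: f ≡ 0 at y ∈ {5}; g ≡ 0 at y ∈ {6}; common: ∅.
  x = 3: f ≡ 0 at y ∈ {4}; g ≡ 0 at y ∈ {5}; common: ∅.
  x = 4: f ≡ 0 at y ∈ {3}; g ≡ 0 at y ∈ {4}; common: ∅.
  x = 5: f ≡ 0 at y ∈ {2}; g ≡ 0 at y ∈ {3}; common: ∅.
  x = 6: f ≡ 0 at y ∈ {1}; g ≡ 0 at y ∈ {2}; common: ∅.
Collecting: common zeros = ∅, so the count is 0.
Comparison with the Bézout bound: 0 ≤ 1 = deg(f)·deg(g), as expected for curves with no common component (the affine F_7-count falls short of the bound because intersections may lie at infinity, over extension fields, or carry multiplicity).


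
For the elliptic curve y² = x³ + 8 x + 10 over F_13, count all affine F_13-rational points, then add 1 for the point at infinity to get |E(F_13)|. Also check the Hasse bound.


Affine points = {(0, 6), (0, 7), (3, 3), (3, 10), (6, 1), (6, 12), (8, 1), (8, 12), (11, 5), (11, 8), (12, 1), (12, 12)}; affine count = 12; |E(F_13)| = 13.

Discriminant check: Δ ∝ 4a³ + 27b² = 4·8³ + 27·10² = 4·512 + 27·100 ≡ 3 (mod 13). Nonzero ⇒ E is nonsingular.
For each x ∈ F_13, compute rhs = x³ + 8·x + 10 mod 13, then count y ∈ F_13 with y² ≡ rhs.
  x = 0: rhs = 10, matching y values: 6, 7 (2 points).
  x = 1: rhs = 6, matching y values: none (0 points).
  x = 2: rhs = 8, matching y values: none (0 points).
  x = 3: rhs = 9, matching y values: 3, 10 (2 points).
  x = 4: rhs = 2, matching y values: none (0 points).
  x = 5: rhs = 6, matching y values: none (0 points).
  x = 6: rhs = 1, matching y values: 1, 12 (2 points).
  x = 7: rhs = 6, matching y values: none (0 points).
  x = 8: rhs = 1, matching y values: 1, 12 (2 points).
  x = 9: rhs = 5, matching y values: none (0 points).
  x = 10: rhs = 11, matching y values: none (0 points).
  x = 11: rhs = 12, matching y values: 5, 8 (2 points).
  x = 12: rhs = 1, matching y values: 1, 12 (2 points).
Total affine count: 12.
Full point count |E(F_13)| = 12 + 1 = 13.
Hasse bound: |13 − (13+1)| = |-1| = 1 ≤ 2√13 ≈ 7.2111 ✓.


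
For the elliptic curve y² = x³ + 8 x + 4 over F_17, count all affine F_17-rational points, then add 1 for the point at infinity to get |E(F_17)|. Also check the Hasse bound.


Affine points = {(0, 2), (0, 15), (1, 8), (1, 9), (3, 2), (3, 15), (4, 7), (4, 10), (5, 4), (5, 13), (6, 8), (6, 9), (8, 6), (8, 11), (10, 8), (10, 9), (12, 3), (12, 14), (14, 2), (14, 15)}; affine count = 20; |E(F_17)| = 21.

Discriminant check: Δ ∝ 4a³ + 27b² = 4·8³ + 27·4² = 4·512 + 27·16 ≡ 15 (mod 17). Nonzero ⇒ E is nonsingular.
For each x ∈ F_17, compute rhs = x³ + 8·x + 4 mod 17, then count y ∈ F_17 with y² ≡ rhs.
  x = 0: rhs = 4, matching y values: 2, 15 (2 points).
  x = 1: rhs = 13, matching y values: 8, 9 (2 points).
  x = 2: rhs = 11, matching y values: none (0 points).
  x = 3: rhs = 4, matching y values: 2, 15 (2 points).
  x = 4: rhs = 15, matching y values: 7, 10 (2 points).
  x = 5: rhs = 16, matching y values: 4, 13 (2 points).
  x = 6: rhs = 13, matching y values: 8, 9 (2 points).
  x = 7: rhs = 12, matching y values: none (0 points).
  x = 8: rhs = 2, matching y values: 6, 11 (2 points).
  x = 9: rhs = 6, matching y values: none (0 points).
  x = 10: rhs = 13, matching y values: 8, 9 (2 points).
  x = 11: rhs = 12, matching y values: none (0 points).
  x = 12: rhs = 9, matching y values: 3, 14 (2 points).
  x = 13: rhs = 10, matching y values: none (0 points).
  x = 14: rhs = 4, matching y values: 2, 15 (2 points).
  x = 15: rhs = 14, matching y values: none (0 points).
  x = 16: rhs = 12, matching y values: none (0 points).
Total affine count: 20.
Full point count |E(F_17)| = 20 + 1 = 21.
Hasse bound: |21 − (17+1)| = |3| = 3 ≤ 2√17 ≈ 8.2462 ✓.


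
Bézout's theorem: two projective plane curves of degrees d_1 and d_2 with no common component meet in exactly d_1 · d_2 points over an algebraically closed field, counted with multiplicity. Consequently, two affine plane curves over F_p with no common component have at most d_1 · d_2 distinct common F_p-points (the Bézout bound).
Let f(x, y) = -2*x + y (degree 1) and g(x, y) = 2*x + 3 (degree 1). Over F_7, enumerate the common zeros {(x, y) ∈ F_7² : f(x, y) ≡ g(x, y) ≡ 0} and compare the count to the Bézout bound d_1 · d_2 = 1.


Common zeros: {(2, 4)}; count = 1; Bézout bound = 1.

deg(f) = 1, deg(g) = 1, so Bézout bound = 1.
Scan x ∈ F_7. For each x, list the y ∈ F_7 with f(x, y) ≡ 0 and those with g(x, y) ≡ 0 (mod 7); the common zeros in that column are the intersection.
  x = 0: f ≡ 0 at y ∈ {0}; g ≡ 0 at y ∈ ∅; common: ∅.
  x = 1: f ≡ 0 at y ∈ {2}; g ≡ 0 at y ∈ ∅; common: ∅.
  x = 2: f ≡ 0 at y ∈ {4}; g ≡ 0 at y ∈ {0, 1, 2, 3, 4, 5, 6}; common: {4}.
  x = 3: f ≡ 0 at y ∈ {6}; g ≡ 0 at y ∈ ∅; common: ∅.
  x = 4: f ≡ 0 at y ∈ {1}; g ≡ 0 at y ∈ ∅; common: ∅.
  x = 5: f ≡ 0 at y ∈ {3}; g ≡ 0 at y ∈ ∅; common: ∅.
  x = 6: f ≡ 0 at y ∈ {5}; g ≡ 0 at y ∈ ∅; common: ∅.
Collecting: common zeros = {(2, 4)}, so the count is 1.
Comparison with the Bézout bound: 1 ≤ 1 = deg(f)·deg(g), as expected for curves with no common component (the bound is attained).


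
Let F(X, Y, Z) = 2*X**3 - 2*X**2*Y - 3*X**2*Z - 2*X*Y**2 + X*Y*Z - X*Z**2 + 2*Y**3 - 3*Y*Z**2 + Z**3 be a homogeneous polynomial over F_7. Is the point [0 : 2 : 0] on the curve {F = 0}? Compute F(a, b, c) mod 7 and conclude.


F(0,2,0) ≡ 2 (mod 7); P is NOT on the curve.

Evaluate F(0, 2, 0) term-by-term (mod 7).
  2*X**3 ↦ 2·0·1·1 = 0
  -2*X**2*Y ↦ -2·0·2·1 = 0
  -3*X**2*Z ↦ -3·0·1·0 = 0
  -2*X*Y**2 ↦ -2·0·4·1 = 0
  X*Y*Z ↦ 1·0·2·0 = 0
  -X*Z**2 ↦ -1·0·1·0 = 0
  2*Y**3 ↦ 2·1·8·1 = 16
  -3*Y*Z**2 ↦ -3·1·2·0 = 0
  Z**3 ↦ 1·1·1·0 = 0
Sum: F(0, 2, 0) = (0) + (0) + (0) + (0) + (0) + (0) + (16) + (0) + (0) = 16.
Reducing mod 7: 16 ≡ 2 (mod 7).
Since F(a, b, c) ≡ 2 ≠ 0 (mod 7), P does NOT lie on the curve.


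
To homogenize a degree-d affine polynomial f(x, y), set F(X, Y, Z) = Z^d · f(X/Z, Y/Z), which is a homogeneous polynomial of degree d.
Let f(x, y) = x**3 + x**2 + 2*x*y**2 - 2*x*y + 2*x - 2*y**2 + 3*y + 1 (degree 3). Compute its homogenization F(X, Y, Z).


F(X, Y, Z) = X**3 + X**2*Z + 2*X*Y**2 - 2*X*Y*Z + 2*X*Z**2 - 2*Y**2*Z + 3*Y*Z**2 + Z**3

deg(f) = 3.
Substitute x = X/Z, y = Y/Z into f, then multiply by Z^3.
  monomial 1·x^3·y^0 ↦ 1·X^3·Y^0·Z^0.
  monomial 1·x^2·y^0 ↦ 1·X^2·Y^0·Z^1.
  monomial 2·x^1·y^2 ↦ 2·X^1·Y^2·Z^0.
  monomial -2·x^1·y^1 ↦ -2·X^1·Y^1·Z^1.
  monomial 2·x^1·y^0 ↦ 2·X^1·Y^0·Z^2.
  monomial -2·x^0·y^2 ↦ -2·X^0·Y^2·Z^1.
  monomial 3·x^0·y^1 ↦ 3·X^0·Y^1·Z^2.
  monomial 1·x^0·y^0 ↦ 1·X^0·Y^0·Z^3.
Collecting: F(X, Y, Z) = X**3 + X**2*Z + 2*X*Y**2 - 2*X*Y*Z + 2*X*Z**2 - 2*Y**2*Z + 3*Y*Z**2 + Z**3.


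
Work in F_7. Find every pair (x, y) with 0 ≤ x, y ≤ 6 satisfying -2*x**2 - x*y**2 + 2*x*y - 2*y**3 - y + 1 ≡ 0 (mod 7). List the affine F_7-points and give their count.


Affine F_7-points: {(0, 3), (2, 0), (2, 3), (3, 2), (4, 2), (5, 0)}; count = 6.

For each of the 49 pairs (x, y) ∈ F_7², evaluate f(x, y) mod 7. Record the zeros.
  x = 0: [0↦1, 1↦5, 2↦4, 3↦0, 4↦2, 5↦5, 6↦4]  zeros at y ∈ {3}
  x = 1: [0↦6, 1↦4, 2↦2, 3↦2, 4↦6, 5↦2, 6↦6]  zeros at y ∈ ∅
  x = 2: [0↦0, 1↦6, 2↦3, 3↦0, 4↦6, 5↦2, 6↦4]  zeros at y ∈ {0, 3}
  x = 3: [0↦4, 1↦4, 2↦0, 3↦1, 4↦2, 5↦5, 6↦5]  zeros at y ∈ {2}
  x = 4: [0↦4, 1↦5, 2↦0, 3↦5, 4↦1, 5↦4, 6↦2]  zeros at y ∈ {2}
  x = 5: [0↦0, 1↦2, 2↦3, 3↦5, 4↦3, 5↦6, 6↦2]  zeros at y ∈ {0}
  x = 6: [0↦6, 1↦2, 2↦2, 3↦1, 4↦1, 5↦4, 6↦5]  zeros at y ∈ ∅
Collecting zeros: affine points = {(0, 3), (2, 0), (2, 3), (3, 2), (4, 2), (5, 0)}.
Total count |C(F_7)_aff| = 6.


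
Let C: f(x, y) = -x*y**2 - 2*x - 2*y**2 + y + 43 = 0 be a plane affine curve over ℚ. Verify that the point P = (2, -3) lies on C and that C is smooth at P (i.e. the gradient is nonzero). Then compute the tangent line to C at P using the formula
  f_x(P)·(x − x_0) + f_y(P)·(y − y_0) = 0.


Tangent line at P: -11*x + 25*y + 97 = 0.

Step 1: f(2, -3) = 0, so P lies on C.
Step 2: partial derivatives
  f_x(x, y) = -y**2 - 2, f_y(x, y) = -2*x*y - 4*y + 1.
  f_x(P) = -11, f_y(P) = 25 (gradient nonzero, so P is smooth).
Step 3: tangent line at P: -11·(x − 2) + 25·(y − -3) = 0.
Expanding: -11*x + 25*y + 97 = 0.


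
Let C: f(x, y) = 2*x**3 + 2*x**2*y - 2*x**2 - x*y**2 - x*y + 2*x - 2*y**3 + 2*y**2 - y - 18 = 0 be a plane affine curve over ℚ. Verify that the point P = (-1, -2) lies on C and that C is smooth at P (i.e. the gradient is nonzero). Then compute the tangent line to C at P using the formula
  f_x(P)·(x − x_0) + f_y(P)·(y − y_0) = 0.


Tangent line at P: 18*x - 34*y - 50 = 0.

Step 1: f(-1, -2) = 0, so P lies on C.
Step 2: partial derivatives
  f_x(x, y) = 6*x**2 + 4*x*y - 4*x - y**2 - y + 2, f_y(x, y) = 2*x**2 - 2*x*y - x - 6*y**2 + 4*y - 1.
  f_x(P) = 18, f_y(P) = -34 (gradient nonzero, so P is smooth).
Step 3: tangent line at P: 18·(x − -1) + -34·(y − -2) = 0.
Expanding: 18*x - 34*y - 50 = 0.


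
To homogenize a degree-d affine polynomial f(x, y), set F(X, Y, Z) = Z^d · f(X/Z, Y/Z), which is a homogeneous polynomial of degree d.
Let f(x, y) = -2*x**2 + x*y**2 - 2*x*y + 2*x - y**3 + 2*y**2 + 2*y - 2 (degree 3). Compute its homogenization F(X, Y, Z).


F(X, Y, Z) = -2*X**2*Z + X*Y**2 - 2*X*Y*Z + 2*X*Z**2 - Y**3 + 2*Y**2*Z + 2*Y*Z**2 - 2*Z**3

deg(f) = 3.
Substitute x = X/Z, y = Y/Z into f, then multiply by Z^3.
  monomial -2·x^2·y^0 ↦ -2·X^2·Y^0·Z^1.
  monomial 1·x^1·y^2 ↦ 1·X^1·Y^2·Z^0.
  monomial -2·x^1·y^1 ↦ -2·X^1·Y^1·Z^1.
  monomial 2·x^1·y^0 ↦ 2·X^1·Y^0·Z^2.
  monomial -1·x^0·y^3 ↦ -1·X^0·Y^3·Z^0.
  monomial 2·x^0·y^2 ↦ 2·X^0·Y^2·Z^1.
  monomial 2·x^0·y^1 ↦ 2·X^0·Y^1·Z^2.
  monomial -2·x^0·y^0 ↦ -2·X^0·Y^0·Z^3.
Collecting: F(X, Y, Z) = -2*X**2*Z + X*Y**2 - 2*X*Y*Z + 2*X*Z**2 - Y**3 + 2*Y**2*Z + 2*Y*Z**2 - 2*Z**3.


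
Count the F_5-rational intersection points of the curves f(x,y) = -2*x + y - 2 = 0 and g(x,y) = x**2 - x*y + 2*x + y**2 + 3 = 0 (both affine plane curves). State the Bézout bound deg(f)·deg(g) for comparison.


Common zeros: {(2, 1)}; count = 1; Bézout bound = 2.

deg(f) = 1, deg(g) = 2, so Bézout bound = 2.
Scan x ∈ F_5. For each x, list the y ∈ F_5 with f(x, y) ≡ 0 and those with g(x, y) ≡ 0 (mod 5); the common zeros in that column are the intersection.
  x = 0: f ≡ 0 at y ∈ {2}; g ≡ 0 at y ∈ ∅; common: ∅.
  x = 1: f ≡ 0 at y ∈ {4}; g ≡ 0 at y ∈ ∅; common: ∅.
  x = 2: f ≡ 0 at y ∈ {1}; g ≡ 0 at y ∈ {1}; common: {1}.
  x = 3: f ≡ 0 at y ∈ {3}; g ≡ 0 at y ∈ ∅; common: ∅.
  x = 4: f ≡ 0 at y ∈ {0}; g ≡ 0 at y ∈ ∅; common: ∅.
Collecting: common zeros = {(2, 1)}, so the count is 1.
Comparison with the Bézout bound: 1 ≤ 2 = deg(f)·deg(g), as expected for curves with no common component (the affine F_5-count falls short of the bound because intersections may lie at infinity, over extension fields, or carry multiplicity).


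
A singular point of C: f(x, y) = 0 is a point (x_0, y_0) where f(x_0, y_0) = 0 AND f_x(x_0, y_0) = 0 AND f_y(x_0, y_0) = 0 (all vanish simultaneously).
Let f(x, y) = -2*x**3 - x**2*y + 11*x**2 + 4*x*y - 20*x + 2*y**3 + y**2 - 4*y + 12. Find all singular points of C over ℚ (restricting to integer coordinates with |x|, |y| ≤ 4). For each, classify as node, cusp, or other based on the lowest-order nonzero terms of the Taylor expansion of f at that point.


Singular points: {(2, 0)}; classification: node.

Compute partial derivatives:
  f_x = -6*x**2 - 2*x*y + 22*x + 4*y - 20.
  f_y = -x**2 + 4*x + 6*y**2 + 2*y - 4.
Scan x_0 ∈ {−4, ..., 4}. For each x_0, f_y(x_0, y) is a polynomial in y; find its integer roots y ∈ {−4, ..., 4}, then test f_x and f at those candidates.
  x = -4: f_y(-4, y) = 6*y**2 + 2*y - 36; no integer root y with |y| ≤ 4.
  x = -3: f_y(-3, y) = 6*y**2 + 2*y - 25; no integer root y with |y| ≤ 4.
  x = -2: f_y(-2, y) = 6*y**2 + 2*y - 16; no integer root y with |y| ≤ 4.
  x = -1: f_y(-1, y) = 6*y**2 + 2*y - 9; no integer root y with |y| ≤ 4.
  x = 0: f_y(0, y) = 6*y**2 + 2*y - 4; vanishes at y ∈ {-1}. (0, -1): f_x = -24 ≠ 0.
  x = 1: f_y(1, y) = 6*y**2 + 2*y - 1; no integer root y with |y| ≤ 4.
  x = 2: f_y(2, y) = 6*y**2 + 2*y; vanishes at y ∈ {0}. (2, 0): f_x = 0, f = 0 — SINGULAR.
  x = 3: f_y(3, y) = 6*y**2 + 2*y - 1; no integer root y with |y| ≤ 4.
  x = 4: f_y(4, y) = 6*y**2 + 2*y - 4; vanishes at y ∈ {-1}. (4, -1): f_x = -24 ≠ 0.
Only singular point on the grid: (2, 0).
Classify: substitute x = 2 + u, y = 0 + v and expand: f = -2*u**3 - u**2*v - u**2 + 2*v**3 + v**2.
No constant or linear terms (consistent with a singular point). Quadratic part: -u**2 + v**2. Cubic part: -2*u**3 - u**2*v + 2*v**3.
The quadratic part v**2 - u**2 = (v − u)(v + u) splits into two distinct linear factors, so there are two distinct tangent lines y − 0 = ±(x − 2) — this is a node (ordinary double point).
Classification: node.


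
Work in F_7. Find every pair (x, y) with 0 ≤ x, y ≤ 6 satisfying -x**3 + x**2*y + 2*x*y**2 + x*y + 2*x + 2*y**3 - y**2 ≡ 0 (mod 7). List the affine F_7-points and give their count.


Affine F_7-points: {(0, 0), (0, 4), (1, 3), (2, 1), (2, 4), (3, 0), (4, 0), (4, 2), (4, 5)}; count = 9.

For each of the 49 pairs (x, y) ∈ F_7², evaluate f(x, y) mod 7. Record the zeros.
  x = 0: [0↦0, 1↦1, 2↦5, 3↦3, 4↦0, 5↦1, 6↦4]  zeros at y ∈ {0, 4}
  x = 1: [0↦1, 1↦6, 2↦4, 3↦0, 4↦6, 5↦6, 6↦5]  zeros at y ∈ {3}
  x = 2: [0↦3, 1↦0, 2↦1, 3↦4, 4↦0, 5↦1, 6↦5]  zeros at y ∈ {1, 4}
  x = 3: [0↦0, 1↦5, 2↦4, 3↦2, 4↦4, 5↦1, 6↦5]  zeros at y ∈ {0}
  x = 4: [0↦0, 1↦1, 2↦0, 3↦2, 4↦5, 5↦0, 6↦6]  zeros at y ∈ {0, 2, 5}
  x = 5: [0↦4, 1↦3, 2↦4, 3↦5, 4↦4, 5↦6, 6↦2]  zeros at y ∈ ∅
  x = 6: [0↦6, 1↦5, 2↦3, 3↦5, 4↦2, 5↦6, 6↦1]  zeros at y ∈ ∅
Collecting zeros: affine points = {(0, 0), (0, 4), (1, 3), (2, 1), (2, 4), (3, 0), (4, 0), (4, 2), (4, 5)}.
Total count |C(F_7)_aff| = 9.


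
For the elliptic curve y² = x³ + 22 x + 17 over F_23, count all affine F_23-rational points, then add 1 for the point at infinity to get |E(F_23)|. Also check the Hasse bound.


Affine points = {(2, 0), (3, 8), (3, 15), (4, 10), (4, 13), (7, 10), (7, 13), (9, 1), (9, 22), (10, 8), (10, 15), (11, 7), (11, 16), (12, 10), (12, 13), (13, 4), (13, 19), (16, 7), (16, 16), (18, 9), (18, 14), (19, 7), (19, 16), (20, 4), (20, 19)}; affine count = 25; |E(F_23)| = 26.

Discriminant check: Δ ∝ 4a³ + 27b² = 4·22³ + 27·17² = 4·10648 + 27·289 ≡ 2 (mod 23). Nonzero ⇒ E is nonsingular.
For each x ∈ F_23, compute rhs = x³ + 22·x + 17 mod 23, then count y ∈ F_23 with y² ≡ rhs.
  x = 0: rhs = 17, matching y values: none (0 points).
  x = 1: rhs = 17, matching y values: none (0 points).
  x = 2: rhs = 0, matching y values: 0 (1 points).
  x = 3: rhs = 18, matching y values: 8, 15 (2 points).
  x = 4: rhs = 8, matching y values: 10, 13 (2 points).
  x = 5: rhs = 22, matching y values: none (0 points).
  x = 6: rhs = 20, matching y values: none (0 points).
  x = 7: rhs = 8, matching y values: 10, 13 (2 points).
  x = 8: rhs = 15, matching y values: none (0 points).
  x = 9: rhs = 1, matching y values: 1, 22 (2 points).
  x = 10: rhs = 18, matching y values: 8, 15 (2 points).
  x = 11: rhs = 3, matching y values: 7, 16 (2 points).
  x = 12: rhs = 8, matching y values: 10, 13 (2 points).
  x = 13: rhs = 16, matching y values: 4, 19 (2 points).
  x = 14: rhs = 10, matching y values: none (0 points).
  x = 15: rhs = 19, matching y values: none (0 points).
  x = 16: rhs = 3, matching y values: 7, 16 (2 points).
  x = 17: rhs = 14, matching y values: none (0 points).
  x = 18: rhs = 12, matching y values: 9, 14 (2 points).
  x = 19: rhs = 3, matching y values: 7, 16 (2 points).
  x = 20: rhs = 16, matching y values: 4, 19 (2 points).
  x = 21: rhs = 11, matching y values: none (0 points).
  x = 22: rhs = 17, matching y values: none (0 points).
Total affine count: 25.
Full point count |E(F_23)| = 25 + 1 = 26.
Hasse bound: |26 − (23+1)| = |2| = 2 ≤ 2√23 ≈ 9.5917 ✓.


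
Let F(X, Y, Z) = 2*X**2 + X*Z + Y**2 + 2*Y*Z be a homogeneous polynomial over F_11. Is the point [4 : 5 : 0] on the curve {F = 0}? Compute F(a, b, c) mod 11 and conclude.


F(4,5,0) ≡ 2 (mod 11); P is NOT on the curve.

Evaluate F(4, 5, 0) term-by-term (mod 11).
  2*X**2 ↦ 2·16·1·1 = 32
  X*Z ↦ 1·4·1·0 = 0
  Y**2 ↦ 1·1·25·1 = 25
  2*Y*Z ↦ 2·1·5·0 = 0
Sum: F(4, 5, 0) = (32) + (0) + (25) + (0) = 57.
Reducing mod 11: 57 ≡ 2 (mod 11).
Since F(a, b, c) ≡ 2 ≠ 0 (mod 11), P does NOT lie on the curve.


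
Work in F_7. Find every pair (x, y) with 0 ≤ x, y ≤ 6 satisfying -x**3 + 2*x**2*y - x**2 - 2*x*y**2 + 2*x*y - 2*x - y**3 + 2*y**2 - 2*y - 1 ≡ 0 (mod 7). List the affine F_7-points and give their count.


Affine F_7-points: {(2, 6), (4, 3), (5, 0), (5, 1), (5, 5), (6, 4)}; count = 6.

For each of the 49 pairs (x, y) ∈ F_7², evaluate f(x, y) mod 7. Record the zeros.
  x = 0: [0↦6, 1↦5, 2↦2, 3↦5, 4↦1, 5↦5, 6↦4]  zeros at y ∈ ∅
  x = 1: [0↦2, 1↦3, 2↦5, 3↦2, 4↦2, 5↦6, 6↦1]  zeros at y ∈ ∅
  x = 2: [0↦4, 1↦4, 2↦1, 3↦3, 4↦4, 5↦5, 6↦0]  zeros at y ∈ {6}
  x = 3: [0↦6, 1↦2, 2↦5, 3↦2, 4↦1, 5↦3, 6↦2]  zeros at y ∈ ∅
  x = 4: [0↦2, 1↦5, 2↦4, 3↦0, 4↦1, 5↦1, 6↦1]  zeros at y ∈ {3}
  x = 5: [0↦0, 1↦0, 2↦6, 3↦5, 4↦5, 5↦0, 6↦5]  zeros at y ∈ {0, 1, 5}
  x = 6: [0↦1, 1↦2, 2↦5, 3↦4, 4↦0, 5↦1, 6↦1]  zeros at y ∈ {4}
Collecting zeros: affine points = {(2, 6), (4, 3), (5, 0), (5, 1), (5, 5), (6, 4)}.
Total count |C(F_7)_aff| = 6.


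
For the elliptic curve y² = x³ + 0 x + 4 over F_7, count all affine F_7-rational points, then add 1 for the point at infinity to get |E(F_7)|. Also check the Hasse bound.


Affine points = {(0, 2), (0, 5)}; affine count = 2; |E(F_7)| = 3.

Discriminant check: Δ ∝ 4a³ + 27b² = 4·0³ + 27·4² = 4·0 + 27·16 ≡ 5 (mod 7). Nonzero ⇒ E is nonsingular.
For each x ∈ F_7, compute rhs = x³ + 0·x + 4 mod 7, then count y ∈ F_7 with y² ≡ rhs.
  x = 0: rhs = 4, matching y values: 2, 5 (2 points).
  x = 1: rhs = 5, matching y values: none (0 points).
  x = 2: rhs = 5, matching y values: none (0 points).
  x = 3: rhs = 3, matching y values: none (0 points).
  x = 4: rhs = 5, matching y values: none (0 points).
  x = 5: rhs = 3, matching y values: none (0 points).
  x = 6: rhs = 3, matching y values: none (0 points).
Total affine count: 2.
Full point count |E(F_7)| = 2 + 1 = 3.
Hasse bound: |3 − (7+1)| = |-5| = 5 ≤ 2√7 ≈ 5.2915 ✓.


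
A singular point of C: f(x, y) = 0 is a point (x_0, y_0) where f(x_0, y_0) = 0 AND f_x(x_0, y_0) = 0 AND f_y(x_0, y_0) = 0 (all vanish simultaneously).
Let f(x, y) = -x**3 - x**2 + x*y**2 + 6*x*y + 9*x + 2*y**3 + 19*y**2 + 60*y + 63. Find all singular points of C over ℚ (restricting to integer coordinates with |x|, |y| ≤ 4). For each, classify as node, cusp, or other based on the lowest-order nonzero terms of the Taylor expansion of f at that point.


Singular points: {(0, -3)}; classification: node.

Compute partial derivatives:
  f_x = -3*x**2 - 2*x + y**2 + 6*y + 9.
  f_y = 2*x*y + 6*x + 6*y**2 + 38*y + 60.
Scan x_0 ∈ {−4, ..., 4}. For each x_0, f_y(x_0, y) is a polynomial in y; find its integer roots y ∈ {−4, ..., 4}, then test f_x and f at those candidates.
  x = -4: f_y(-4, y) = 6*y**2 + 30*y + 36; vanishes at y ∈ {-3, -2}. (-4, -3): f_x = -40 ≠ 0; (-4, -2): f_x = -39 ≠ 0.
  x = -3: f_y(-3, y) = 6*y**2 + 32*y + 42; vanishes at y ∈ {-3}. (-3, -3): f_x = -21 ≠ 0.
  x = -2: f_y(-2, y) = 6*y**2 + 34*y + 48; vanishes at y ∈ {-3}. (-2, -3): f_x = -8 ≠ 0.
  x = -1: f_y(-1, y) = 6*y**2 + 36*y + 54; vanishes at y ∈ {-3}. (-1, -3): f_x = -1 ≠ 0.
  x = 0: f_y(0, y) = 6*y**2 + 38*y + 60; vanishes at y ∈ {-3}. (0, -3): f_x = 0, f = 0 — SINGULAR.
  x = 1: f_y(1, y) = 6*y**2 + 40*y + 66; vanishes at y ∈ {-3}. (1, -3): f_x = -5 ≠ 0.
  x = 2: f_y(2, y) = 6*y**2 + 42*y + 72; vanishes at y ∈ {-4, -3}. (2, -4): f_x = -15 ≠ 0; (2, -3): f_x = -16 ≠ 0.
  x = 3: f_y(3, y) = 6*y**2 + 44*y + 78; vanishes at y ∈ {-3}. (3, -3): f_x = -33 ≠ 0.
  x = 4: f_y(4, y) = 6*y**2 + 46*y + 84; vanishes at y ∈ {-3}. (4, -3): f_x = -56 ≠ 0.
Only singular point on the grid: (0, -3).
Classify: substitute x = 0 + u, y = -3 + v and expand: f = -u**3 - u**2 + u*v**2 + 2*v**3 + v**2.
No constant or linear terms (consistent with a singular point). Quadratic part: -u**2 + v**2. Cubic part: -u**3 + u*v**2 + 2*v**3.
The quadratic part v**2 - u**2 = (v − u)(v + u) splits into two distinct linear factors, so there are two distinct tangent lines y − -3 = ±(x − 0) — this is a node (ordinary double point).
Classification: node.
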